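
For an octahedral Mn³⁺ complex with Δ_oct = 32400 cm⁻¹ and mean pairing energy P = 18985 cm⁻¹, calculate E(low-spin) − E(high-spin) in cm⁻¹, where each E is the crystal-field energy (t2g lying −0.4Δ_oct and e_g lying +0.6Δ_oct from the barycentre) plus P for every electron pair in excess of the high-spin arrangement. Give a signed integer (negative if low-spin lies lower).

Group 7 minus oxidation state +3 gives a d⁴ configuration for Mn³⁺.
In the high-spin limit (t2g^3 e_g^1) the orbital term is -0.6Δ_oct = -19440 cm⁻¹, with no excess pairing.
For low-spin the configuration is t2g^4 e_g^0: orbital energy -1.6 × 32400 = -51840 cm⁻¹, and 1 additional pair relative to high-spin adds 18985 cm⁻¹, giving -32855 cm⁻¹.
E(LS) − E(HS) = -32855 − (-19440) = -13415 cm⁻¹.

-13415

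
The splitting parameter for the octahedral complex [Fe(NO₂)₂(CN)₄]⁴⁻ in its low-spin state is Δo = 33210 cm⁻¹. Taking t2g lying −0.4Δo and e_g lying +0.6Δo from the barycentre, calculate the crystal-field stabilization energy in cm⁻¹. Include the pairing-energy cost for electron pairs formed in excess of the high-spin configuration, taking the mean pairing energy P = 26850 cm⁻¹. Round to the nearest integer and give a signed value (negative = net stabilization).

-26004

Ligand charges: 2×(-1) from NO₂⁻ and 4×(-1) from CN⁻ sum to -6; with overall charge -4, Fe is +2.
Fe is in group 8, so Fe²⁺ is d⁶ (8 − 2 = 6).
Electron filling gives t2g^6 e_g^0.
CFSE(orbital) = 6×(-0.4Δo) + 0×(0.6Δo) = -2.4Δo; with Δo = 33210 cm⁻¹ that is -79704 cm⁻¹.
Pairing penalty: 3 pairs vs 1 in the high-spin reference → 2 extra × P = 53700 cm⁻¹.
Net CFSE = -79704 + 53700 = -26004 cm⁻¹.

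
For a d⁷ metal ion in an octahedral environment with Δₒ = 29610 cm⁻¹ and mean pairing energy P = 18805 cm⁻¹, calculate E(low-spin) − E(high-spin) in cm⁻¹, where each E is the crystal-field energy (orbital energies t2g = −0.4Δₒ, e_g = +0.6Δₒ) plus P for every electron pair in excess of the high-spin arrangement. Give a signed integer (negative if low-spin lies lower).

-10805

High-spin: t2g^5 e_g^2, CFSE = -0.8Δₒ = -23688 cm⁻¹.
Low-spin: t2g^6 e_g^1, orbital CFSE = -1.8Δₒ = -53298 cm⁻¹; plus 1 excess pair × P = +18805 cm⁻¹; total -34493 cm⁻¹.
E(LS) − E(HS) = -34493 − (-23688) = -10805 cm⁻¹.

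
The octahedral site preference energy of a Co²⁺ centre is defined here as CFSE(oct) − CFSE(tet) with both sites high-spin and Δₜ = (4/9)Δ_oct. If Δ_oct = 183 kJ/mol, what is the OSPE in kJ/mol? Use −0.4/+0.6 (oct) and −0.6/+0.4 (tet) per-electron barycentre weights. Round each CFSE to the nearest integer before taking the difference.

Co is in group 9, so Co²⁺ is d⁷ (9 − 2 = 7).
Octahedral high-spin t₂g⁵ eg²: CFSE = -0.8 × 183 = -146 kJ/mol.
Tetrahedral: e⁴ t₂³, CFSE = 4(−0.6) + 3(+0.4) = -1.2Δₜ = -1.2 × (4/9) × 183 = -98 kJ/mol.
OSPE = CFSE(oct) − CFSE(tet) = -146 − (-98) = -48 kJ/mol.

-48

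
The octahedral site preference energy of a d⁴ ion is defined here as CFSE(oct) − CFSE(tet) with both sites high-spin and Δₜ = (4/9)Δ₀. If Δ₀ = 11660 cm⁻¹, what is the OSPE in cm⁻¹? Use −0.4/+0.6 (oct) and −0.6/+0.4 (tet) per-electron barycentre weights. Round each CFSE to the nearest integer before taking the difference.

Octahedral (high-spin): t₂g³ eg¹, CFSE = 3(−0.4) + 1(+0.6) = -0.6Δ₀ = -0.6 × 11660 = -6996 cm⁻¹.
In a tetrahedral site the filling is e² t₂²: CFSE(tet) = -0.4Δₜ = -0.4 × (4/9)(11660) = -2073 cm⁻¹.
OSPE = -6996 − (-2073) = -4923 cm⁻¹.

-4923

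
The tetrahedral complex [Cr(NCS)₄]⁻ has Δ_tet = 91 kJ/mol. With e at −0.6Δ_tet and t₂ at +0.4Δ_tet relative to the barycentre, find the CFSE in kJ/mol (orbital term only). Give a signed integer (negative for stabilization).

-73

Each NCS⁻ contributes -1; 4 × (-1) = -4. With overall charge -1, Cr is in the +3 oxidation state.
Group 6 minus oxidation state +3 gives a d³ configuration for Cr³⁺.
With tetrahedral geometry the complex is necessarily high-spin.
Electron filling gives e² t₂¹.
The orbital stabilization is -0.8Δ_tet = -0.8 × 91 = -73 kJ/mol.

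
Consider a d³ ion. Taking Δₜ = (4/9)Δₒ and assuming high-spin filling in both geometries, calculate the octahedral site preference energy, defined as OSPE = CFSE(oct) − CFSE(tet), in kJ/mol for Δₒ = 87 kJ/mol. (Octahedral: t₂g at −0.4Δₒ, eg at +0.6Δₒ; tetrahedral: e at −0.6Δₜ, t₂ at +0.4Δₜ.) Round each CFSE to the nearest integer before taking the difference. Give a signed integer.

Octahedral high-spin t₂g³ eg⁰: CFSE = -1.2 × 87 = -104 kJ/mol.
Tetrahedral e² t₂¹ gives -0.8Δₜ = -0.8 × (4/9) × 87 = -31 kJ/mol.
Subtracting, OSPE = -104 − (-31) = -73 kJ/mol.

-73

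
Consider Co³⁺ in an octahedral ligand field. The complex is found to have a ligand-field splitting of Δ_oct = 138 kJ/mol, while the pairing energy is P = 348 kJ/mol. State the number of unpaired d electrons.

4

Co is in group 9, so Co³⁺ is d⁶ (9 − 3 = 6).
Δ_oct < P, so pairing is avoided: the ground state is high-spin.
Filling d⁶ accordingly: t2g^4 e_g^2.
Unpaired electrons: 4.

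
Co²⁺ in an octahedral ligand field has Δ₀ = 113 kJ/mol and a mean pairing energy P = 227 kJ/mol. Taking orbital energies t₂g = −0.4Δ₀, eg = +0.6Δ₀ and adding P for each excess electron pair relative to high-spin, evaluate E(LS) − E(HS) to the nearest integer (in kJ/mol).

114

Co²⁺: group 9, so d-count = 9 − 2 = 7.
High-spin: t₂g⁵ eg², CFSE = -0.8Δ₀ = -90 kJ/mol.
For low-spin the configuration is t₂g⁶ eg¹: orbital energy -1.8 × 113 = -203 kJ/mol, and 1 additional pair relative to high-spin adds 227 kJ/mol, giving 24 kJ/mol.
E(LS) − E(HS) = 24 − (-90) = 114 kJ/mol.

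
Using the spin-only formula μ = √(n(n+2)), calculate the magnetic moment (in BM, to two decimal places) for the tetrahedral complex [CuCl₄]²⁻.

1.73 BM

Each Cl⁻ contributes -1; 4 × (-1) = -4. With overall charge -2, Cu is in the +2 oxidation state.
Cu is in group 11, so Cu²⁺ is d⁹ (11 − 2 = 9).
Tetrahedral fields are weak (Δₜ ≈ 4/9 Δₒ), so electrons fill high-spin.
Configuration: e⁴ t₂⁵ → 1 unpaired electron.
μ(spin-only) = √[1(1+2)] = √3 ≈ 1.73 BM.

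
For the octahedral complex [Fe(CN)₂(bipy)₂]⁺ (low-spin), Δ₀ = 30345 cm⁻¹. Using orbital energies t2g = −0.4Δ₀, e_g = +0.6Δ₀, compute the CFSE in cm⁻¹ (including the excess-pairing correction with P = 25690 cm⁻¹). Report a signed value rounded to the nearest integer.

Ligand charges: 2×(-1) from CN⁻ and 2×(+0) from bipy sum to -2; with overall charge +1, Fe is +3.
Group 8 minus oxidation state +3 gives a d⁵ configuration for Fe³⁺.
The d⁵ electrons fill as t2g^5 e_g^0.
The orbital stabilization is -2.0Δ₀ = -2.0 × 30345 = -60690 cm⁻¹.
Pairing penalty: 2 pairs vs 0 in the high-spin reference → 2 extra × P = 51380 cm⁻¹.
Overall CFSE = -60690 + 51380 = -9310 cm⁻¹.

-9310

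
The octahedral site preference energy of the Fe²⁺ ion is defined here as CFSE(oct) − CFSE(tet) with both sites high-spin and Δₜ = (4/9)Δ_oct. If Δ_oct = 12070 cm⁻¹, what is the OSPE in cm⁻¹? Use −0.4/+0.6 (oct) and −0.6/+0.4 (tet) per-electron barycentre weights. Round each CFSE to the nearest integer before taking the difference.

Fe²⁺: group 8, so d-count = 8 − 2 = 6.
In an octahedral site d⁶ (HS) is t2g^4 e_g^2, giving CFSE(oct) = -0.4Δ_oct = -4828 cm⁻¹.
In a tetrahedral site the filling is e^3 t2^3: CFSE(tet) = -0.6Δₜ = -0.6 × (4/9)(12070) = -3219 cm⁻¹.
Subtracting, OSPE = -4828 − (-3219) = -1609 cm⁻¹.

-1609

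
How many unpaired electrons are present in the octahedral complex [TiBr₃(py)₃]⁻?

Ligand charges: 3×(-1) from Br⁻ and 3×(+0) from py sum to -3; with overall charge -1, Ti is +2.
Ti is in group 4, so Ti²⁺ is d² (4 − 2 = 2).
Configuration: t₂g² eg⁰, giving 2 unpaired electrons.

2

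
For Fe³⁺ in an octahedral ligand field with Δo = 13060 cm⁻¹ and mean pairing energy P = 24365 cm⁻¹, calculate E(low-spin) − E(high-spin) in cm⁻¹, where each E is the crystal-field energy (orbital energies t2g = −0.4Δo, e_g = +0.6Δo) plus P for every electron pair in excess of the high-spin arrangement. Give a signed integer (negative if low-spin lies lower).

22610

Fe sits in group 8; removing 3 electrons leaves Fe³⁺ with 8 − 3 = 5 d electrons.
In the high-spin limit (t2g^3 e_g^2) the orbital term is 0.0Δo = 0 cm⁻¹, with no excess pairing.
For low-spin the configuration is t2g^5 e_g^0: orbital energy -2.0 × 13060 = -26120 cm⁻¹, and 2 additional pairs relative to high-spin add 48730 cm⁻¹, giving 22610 cm⁻¹.
The difference is 22610 − (0) = 22610 cm⁻¹, so high-spin lies lower.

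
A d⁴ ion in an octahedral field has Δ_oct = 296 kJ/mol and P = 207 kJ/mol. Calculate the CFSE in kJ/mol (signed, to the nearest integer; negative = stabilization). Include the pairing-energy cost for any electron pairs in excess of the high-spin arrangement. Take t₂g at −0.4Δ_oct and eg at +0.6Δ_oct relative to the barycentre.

Here Δ_oct > P (296 > 207), so the low-spin state is favoured.
That gives t₂g⁴ eg⁰.
Orbital CFSE = -1.6Δ_oct = -1.6 × 296 = -474 kJ/mol.
Excess pairs vs high-spin: 1 − 0 = 1; pairing cost = +207 kJ/mol.
Net CFSE = -474 + 207 = -267 kJ/mol.

-267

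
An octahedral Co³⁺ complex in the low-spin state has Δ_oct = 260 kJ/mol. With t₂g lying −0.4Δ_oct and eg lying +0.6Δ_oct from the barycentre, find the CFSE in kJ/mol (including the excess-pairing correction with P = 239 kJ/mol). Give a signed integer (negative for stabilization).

Co is in group 9, so Co³⁺ is d⁶ (9 − 3 = 6).
The d⁶ electrons fill as t₂g⁶ eg⁰.
The orbital stabilization is -2.4Δ_oct = -2.4 × 260 = -624 kJ/mol.
High-spin d⁶ would be t₂g⁴ eg² with 1 pair; low-spin has 3, so 2 excess pairs cost +2P = +478 kJ/mol.
Overall CFSE = -624 + 478 = -146 kJ/mol.

-146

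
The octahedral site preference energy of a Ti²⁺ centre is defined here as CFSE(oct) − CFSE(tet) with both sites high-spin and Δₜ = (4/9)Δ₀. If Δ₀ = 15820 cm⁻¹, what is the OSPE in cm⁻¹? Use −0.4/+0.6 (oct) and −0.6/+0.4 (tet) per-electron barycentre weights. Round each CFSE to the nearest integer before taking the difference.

Group 4 minus oxidation state +2 gives a d² configuration for Ti²⁺.
In an octahedral site d² (HS) is t2g^2 e_g^0, giving CFSE(oct) = -0.8Δ₀ = -12656 cm⁻¹.
In a tetrahedral site the filling is e^2 t2^0: CFSE(tet) = -1.2Δₜ = -1.2 × (4/9)(15820) = -8437 cm⁻¹.
OSPE = -12656 − (-8437) = -4219 cm⁻¹.

-4219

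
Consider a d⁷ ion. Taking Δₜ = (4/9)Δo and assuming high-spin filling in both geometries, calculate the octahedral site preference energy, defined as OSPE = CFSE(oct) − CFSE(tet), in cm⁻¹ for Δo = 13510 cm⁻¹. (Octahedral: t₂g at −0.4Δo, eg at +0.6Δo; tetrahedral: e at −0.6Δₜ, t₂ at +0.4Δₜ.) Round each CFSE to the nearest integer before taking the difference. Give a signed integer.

Octahedral high-spin t2g^5 e_g^2: CFSE = -0.8 × 13510 = -10808 cm⁻¹.
Tetrahedral e^4 t2^3 gives -1.2Δₜ = -1.2 × (4/9) × 13510 = -7205 cm⁻¹.
OSPE = CFSE(oct) − CFSE(tet) = -10808 − (-7205) = -3603 cm⁻¹.

-3603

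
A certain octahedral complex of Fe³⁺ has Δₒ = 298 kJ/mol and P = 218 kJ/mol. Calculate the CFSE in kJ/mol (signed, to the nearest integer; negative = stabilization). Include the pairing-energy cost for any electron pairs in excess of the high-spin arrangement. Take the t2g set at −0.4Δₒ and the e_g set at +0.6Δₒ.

Group 8 minus oxidation state +3 gives a d⁵ configuration for Fe³⁺.
Since Δₒ = 298 kJ/mol > P = 218 kJ/mol, the complex adopts the low-spin configuration.
Filling d⁵ accordingly: t2g^5 e_g^0.
Orbital CFSE = -2.0Δₒ = -2.0 × 298 = -596 kJ/mol.
Excess pairs vs high-spin: 2 − 0 = 2; pairing cost = +436 kJ/mol.
Net CFSE = -596 + 436 = -160 kJ/mol.

-160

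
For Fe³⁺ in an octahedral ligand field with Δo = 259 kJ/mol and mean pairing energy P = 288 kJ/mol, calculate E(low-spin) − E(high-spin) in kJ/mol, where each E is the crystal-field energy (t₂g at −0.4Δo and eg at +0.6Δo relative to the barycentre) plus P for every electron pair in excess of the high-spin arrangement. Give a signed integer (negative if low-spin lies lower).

58

Fe sits in group 8; removing 3 electrons leaves Fe³⁺ with 8 − 3 = 5 d electrons.
High-spin d⁵ fills as t₂g³ eg² with CFSE 3(−0.4) + 2(+0.6) = 0.0Δo = 0 kJ/mol.
Low-spin: t₂g⁵ eg⁰, orbital CFSE = -2.0Δo = -518 kJ/mol; plus 2 excess pairs × P = +576 kJ/mol; total 58 kJ/mol.
Thus E(LS) − E(HS) = 58 kJ/mol.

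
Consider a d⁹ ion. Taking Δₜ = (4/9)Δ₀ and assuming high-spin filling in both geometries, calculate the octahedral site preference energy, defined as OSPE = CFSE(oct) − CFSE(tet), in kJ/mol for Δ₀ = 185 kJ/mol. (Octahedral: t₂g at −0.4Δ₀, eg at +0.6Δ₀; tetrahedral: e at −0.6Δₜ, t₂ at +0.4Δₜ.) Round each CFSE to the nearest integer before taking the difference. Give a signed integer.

-78

Octahedral high-spin t2g^6 e_g^3: CFSE = -0.6 × 185 = -111 kJ/mol.
Tetrahedral: e^4 t2^5, CFSE = 4(−0.6) + 5(+0.4) = -0.4Δₜ = -0.4 × (4/9) × 185 = -33 kJ/mol.
OSPE = -111 − (-33) = -78 kJ/mol.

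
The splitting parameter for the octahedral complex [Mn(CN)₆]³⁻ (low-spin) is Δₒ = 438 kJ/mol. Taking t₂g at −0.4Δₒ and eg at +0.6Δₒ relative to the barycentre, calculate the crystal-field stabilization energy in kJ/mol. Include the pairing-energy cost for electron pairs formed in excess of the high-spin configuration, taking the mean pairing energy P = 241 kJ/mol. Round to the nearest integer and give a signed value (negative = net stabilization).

-460

Each CN⁻ contributes -1; 6 × (-1) = -6. With overall charge -3, Mn is in the +3 oxidation state.
Mn³⁺: group 7, so d-count = 7 − 3 = 4.
Electron filling gives t₂g⁴ eg⁰.
Orbital CFSE = 4(-0.4) + 0(0.6) = -1.6Δₒ = -1.6 × 438 = -701 kJ/mol.
High-spin d⁴ would be t₂g³ eg¹ with 0 pairs; low-spin has 1, so 1 excess pair costs +1P = +241 kJ/mol.
Combining: -701 + 241 = -460 kJ/mol.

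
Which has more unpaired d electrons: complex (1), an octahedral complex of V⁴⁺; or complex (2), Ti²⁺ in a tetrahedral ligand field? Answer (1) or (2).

(1): V sits in group 5; removing 4 electrons leaves V⁴⁺ with 5 − 4 = 1 d electrons; For octahedral d¹ the high- and low-spin configurations coincide; t₂g¹ eg⁰ → 1 unpaired.
(2): Ti sits in group 4; removing 2 electrons leaves Ti²⁺ with 4 − 2 = 2 d electrons; Tetrahedral splitting is small, so the complex is high-spin; e^2 t2^0 → 2 unpaired.
So (2) has more unpaired electrons.

(2)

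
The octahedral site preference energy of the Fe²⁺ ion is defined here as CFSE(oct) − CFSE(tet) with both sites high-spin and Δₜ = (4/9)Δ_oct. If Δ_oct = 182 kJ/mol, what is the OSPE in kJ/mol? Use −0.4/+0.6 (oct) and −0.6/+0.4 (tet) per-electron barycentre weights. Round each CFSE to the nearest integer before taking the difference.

-24

Fe sits in group 8; removing 2 electrons leaves Fe²⁺ with 8 − 2 = 6 d electrons.
Octahedral high-spin t₂g⁴ eg²: CFSE = -0.4 × 182 = -73 kJ/mol.
Tetrahedral: e³ t₂³, CFSE = 3(−0.6) + 3(+0.4) = -0.6Δₜ = -0.6 × (4/9) × 182 = -49 kJ/mol.
OSPE = -73 − (-49) = -24 kJ/mol.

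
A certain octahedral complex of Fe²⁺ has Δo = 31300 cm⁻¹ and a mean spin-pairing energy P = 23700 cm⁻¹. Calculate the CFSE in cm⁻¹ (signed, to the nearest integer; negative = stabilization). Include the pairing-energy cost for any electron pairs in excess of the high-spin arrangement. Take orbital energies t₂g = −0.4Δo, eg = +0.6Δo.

Fe²⁺: group 8, so d-count = 8 − 2 = 6.
Here Δo > P (31300 > 23700), so the low-spin state is favoured.
Filling d⁶ accordingly: t₂g⁶ eg⁰.
Orbital CFSE = -2.4Δo = -2.4 × 31300 = -75120 cm⁻¹.
Excess pairs vs high-spin: 3 − 1 = 2; pairing cost = +47400 cm⁻¹.
Net CFSE = -75120 + 47400 = -27720 cm⁻¹.

-27720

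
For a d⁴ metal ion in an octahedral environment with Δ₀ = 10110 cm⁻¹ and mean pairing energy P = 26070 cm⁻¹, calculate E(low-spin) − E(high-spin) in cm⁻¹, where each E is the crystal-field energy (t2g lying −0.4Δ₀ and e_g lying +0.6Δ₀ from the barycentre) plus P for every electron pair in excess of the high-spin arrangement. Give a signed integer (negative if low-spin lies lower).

High-spin d⁴ fills as t2g^3 e_g^1 with CFSE 3(−0.4) + 1(+0.6) = -0.6Δ₀ = -6066 cm⁻¹.
Low-spin: t2g^4 e_g^0, orbital CFSE = -1.6Δ₀ = -16176 cm⁻¹; plus 1 excess pair × P = +26070 cm⁻¹; total 9894 cm⁻¹.
Thus E(LS) − E(HS) = 15960 cm⁻¹.

15960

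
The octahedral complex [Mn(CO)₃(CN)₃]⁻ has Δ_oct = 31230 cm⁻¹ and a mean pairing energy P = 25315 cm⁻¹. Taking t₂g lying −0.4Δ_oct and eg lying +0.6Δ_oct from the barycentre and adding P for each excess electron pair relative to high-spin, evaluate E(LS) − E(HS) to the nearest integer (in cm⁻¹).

Ligand charges: 3×(+0) from CO and 3×(-1) from CN⁻ sum to -3; with overall charge -1, Mn is +2.
Mn²⁺: group 7, so d-count = 7 − 2 = 5.
High-spin: t₂g³ eg², CFSE = 0.0Δ_oct = 0 cm⁻¹.
For low-spin the configuration is t₂g⁵ eg⁰: orbital energy -2.0 × 31230 = -62460 cm⁻¹, and 2 additional pairs relative to high-spin add 50630 cm⁻¹, giving -11830 cm⁻¹.
The difference is -11830 − (0) = -11830 cm⁻¹, so low-spin lies lower.

-11830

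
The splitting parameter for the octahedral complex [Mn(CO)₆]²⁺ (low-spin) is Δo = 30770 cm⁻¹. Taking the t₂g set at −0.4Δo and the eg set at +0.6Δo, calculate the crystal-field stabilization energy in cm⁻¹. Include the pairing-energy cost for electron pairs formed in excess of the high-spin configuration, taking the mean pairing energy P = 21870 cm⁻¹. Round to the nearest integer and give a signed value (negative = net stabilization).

-17800

CO is neutral, so the +2 overall charge sits on Mn: oxidation state +2.
Mn is in group 7, so Mn²⁺ is d⁵ (7 − 2 = 5).
Electron filling gives t₂g⁵ eg⁰.
CFSE(orbital) = 5×(-0.4Δo) + 0×(0.6Δo) = -2.0Δo; with Δo = 30770 cm⁻¹ that is -61540 cm⁻¹.
Relative to high-spin t₂g³ eg² (0 paired), the low-spin configuration has 2 additional pairs, contributing +2 × 21870 = +43740 cm⁻¹.
Combining: -61540 + 43740 = -17800 cm⁻¹.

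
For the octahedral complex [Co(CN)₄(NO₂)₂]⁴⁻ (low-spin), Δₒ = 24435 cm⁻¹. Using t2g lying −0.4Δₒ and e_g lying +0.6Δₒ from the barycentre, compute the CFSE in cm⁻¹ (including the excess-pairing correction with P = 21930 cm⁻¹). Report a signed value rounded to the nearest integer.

-22053

Ligand charges: 4×(-1) from CN⁻ and 2×(-1) from NO₂⁻ sum to -6; with overall charge -4, Co is +2.
Co²⁺: group 9, so d-count = 9 − 2 = 7.
The d⁷ electrons fill as t2g^6 e_g^1.
The orbital stabilization is -1.8Δₒ = -1.8 × 24435 = -43983 cm⁻¹.
High-spin d⁷ would be t2g^5 e_g^2 with 2 pairs; low-spin has 3, so 1 excess pair costs +1P = +21930 cm⁻¹.
Net CFSE = -43983 + 21930 = -22053 cm⁻¹.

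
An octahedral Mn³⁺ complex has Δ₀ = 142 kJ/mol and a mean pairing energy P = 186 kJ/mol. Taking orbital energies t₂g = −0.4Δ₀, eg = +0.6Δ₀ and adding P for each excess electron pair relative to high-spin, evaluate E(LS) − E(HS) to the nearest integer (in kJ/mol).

44

Mn³⁺: group 7, so d-count = 7 − 3 = 4.
High-spin: t₂g³ eg¹, CFSE = -0.6Δ₀ = -85 kJ/mol.
Low-spin t₂g⁴ eg⁰ gives -1.6Δ₀ = -227 kJ/mol, but forming 1 extra pair costs 1P = 186 kJ/mol, so E(LS) = -227 + 186 = -41 kJ/mol.
Thus E(LS) − E(HS) = 44 kJ/mol.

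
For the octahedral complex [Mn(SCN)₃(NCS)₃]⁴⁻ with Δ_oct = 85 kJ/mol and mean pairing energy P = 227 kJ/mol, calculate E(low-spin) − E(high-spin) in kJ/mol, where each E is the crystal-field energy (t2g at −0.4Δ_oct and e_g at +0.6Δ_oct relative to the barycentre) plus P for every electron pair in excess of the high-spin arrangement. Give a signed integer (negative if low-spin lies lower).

284

Ligand charges: 3×(-1) from SCN⁻ and 3×(-1) from NCS⁻ sum to -6; with overall charge -4, Mn is +2.
Mn is in group 7, so Mn²⁺ is d⁵ (7 − 2 = 5).
High-spin: t2g^3 e_g^2, CFSE = 0.0Δ_oct = 0 kJ/mol.
Low-spin: t2g^5 e_g^0, orbital CFSE = -2.0Δ_oct = -170 kJ/mol; plus 2 excess pairs × P = +454 kJ/mol; total 284 kJ/mol.
E(LS) − E(HS) = 284 − (0) = 284 kJ/mol.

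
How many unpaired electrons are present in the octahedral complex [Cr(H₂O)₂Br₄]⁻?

Ligand charges: 2×(+0) from H₂O and 4×(-1) from Br⁻ sum to -4; with overall charge -1, Cr is +3.
Cr³⁺: group 6, so d-count = 6 − 3 = 3.
Configuration: t₂g³ eg⁰, giving 3 unpaired electrons.

3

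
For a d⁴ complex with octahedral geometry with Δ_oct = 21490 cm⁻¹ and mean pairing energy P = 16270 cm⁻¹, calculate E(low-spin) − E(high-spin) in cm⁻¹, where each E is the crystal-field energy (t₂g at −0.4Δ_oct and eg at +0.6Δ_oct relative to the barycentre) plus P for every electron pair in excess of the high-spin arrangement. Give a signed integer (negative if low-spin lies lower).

In the high-spin limit (t₂g³ eg¹) the orbital term is -0.6Δ_oct = -12894 cm⁻¹, with no excess pairing.
Low-spin t₂g⁴ eg⁰ gives -1.6Δ_oct = -34384 cm⁻¹, but forming 1 extra pair costs 1P = 16270 cm⁻¹, so E(LS) = -34384 + 16270 = -18114 cm⁻¹.
The difference is -18114 − (-12894) = -5220 cm⁻¹, so low-spin lies lower.

-5220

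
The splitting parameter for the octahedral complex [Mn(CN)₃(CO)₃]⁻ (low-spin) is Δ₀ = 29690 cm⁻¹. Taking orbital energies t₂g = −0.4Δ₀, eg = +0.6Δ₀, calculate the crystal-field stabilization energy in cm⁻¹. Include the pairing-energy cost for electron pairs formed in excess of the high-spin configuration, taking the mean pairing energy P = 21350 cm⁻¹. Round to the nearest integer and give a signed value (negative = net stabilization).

-16680

Ligand charges: 3×(-1) from CN⁻ and 3×(+0) from CO sum to -3; with overall charge -1, Mn is +2.
Mn²⁺: group 7, so d-count = 7 − 2 = 5.
Configuration: t₂g⁵ eg⁰.
The orbital stabilization is -2.0Δ₀ = -2.0 × 29690 = -59380 cm⁻¹.
Relative to high-spin t₂g³ eg² (0 paired), the low-spin configuration has 2 additional pairs, contributing +2 × 21350 = +42700 cm⁻¹.
Overall CFSE = -59380 + 42700 = -16680 cm⁻¹.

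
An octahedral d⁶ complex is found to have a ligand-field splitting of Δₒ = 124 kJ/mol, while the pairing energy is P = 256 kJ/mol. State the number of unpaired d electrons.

4

Here Δₒ < P (124 < 256), so the high-spin state is favoured.
That gives t₂g⁴ eg².
Unpaired electrons: 4.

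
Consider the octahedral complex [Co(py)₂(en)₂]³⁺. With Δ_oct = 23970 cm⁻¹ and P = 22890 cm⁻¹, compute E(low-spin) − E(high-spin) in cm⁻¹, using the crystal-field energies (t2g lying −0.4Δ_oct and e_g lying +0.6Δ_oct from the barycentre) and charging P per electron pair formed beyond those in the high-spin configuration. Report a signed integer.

Ligand charges: 2×(+0) from py and 2×(+0) from en sum to +0; with overall charge +3, Co is +3.
Co sits in group 9; removing 3 electrons leaves Co³⁺ with 9 − 3 = 6 d electrons.
In the high-spin limit (t2g^4 e_g^2) the orbital term is -0.4Δ_oct = -9588 cm⁻¹, with no excess pairing.
Low-spin t2g^6 e_g^0 gives -2.4Δ_oct = -57528 cm⁻¹, but forming 2 extra pairs costs 2P = 45780 cm⁻¹, so E(LS) = -57528 + 45780 = -11748 cm⁻¹.
E(LS) − E(HS) = -11748 − (-9588) = -2160 cm⁻¹.

-2160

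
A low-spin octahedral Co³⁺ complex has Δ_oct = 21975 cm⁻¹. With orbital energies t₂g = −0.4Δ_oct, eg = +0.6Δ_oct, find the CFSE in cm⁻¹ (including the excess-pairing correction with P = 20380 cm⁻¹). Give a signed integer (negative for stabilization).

-11980

Co³⁺: group 9, so d-count = 9 − 3 = 6.
Electron filling gives t₂g⁶ eg⁰.
CFSE(orbital) = 6×(-0.4Δ_oct) + 0×(0.6Δ_oct) = -2.4Δ_oct; with Δ_oct = 21975 cm⁻¹ that is -52740 cm⁻¹.
High-spin d⁶ would be t₂g⁴ eg² with 1 pair; low-spin has 3, so 2 excess pairs cost +2P = +40760 cm⁻¹.
Combining: -52740 + 40760 = -11980 cm⁻¹.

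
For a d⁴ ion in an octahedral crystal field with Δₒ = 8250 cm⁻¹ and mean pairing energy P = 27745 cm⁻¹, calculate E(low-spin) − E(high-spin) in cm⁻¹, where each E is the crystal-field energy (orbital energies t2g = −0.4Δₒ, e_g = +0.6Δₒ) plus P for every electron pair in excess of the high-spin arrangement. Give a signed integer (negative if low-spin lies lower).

19495

In the high-spin limit (t2g^3 e_g^1) the orbital term is -0.6Δₒ = -4950 cm⁻¹, with no excess pairing.
Low-spin: t2g^4 e_g^0, orbital CFSE = -1.6Δₒ = -13200 cm⁻¹; plus 1 excess pair × P = +27745 cm⁻¹; total 14545 cm⁻¹.
The difference is 14545 − (-4950) = 19495 cm⁻¹, so high-spin lies lower.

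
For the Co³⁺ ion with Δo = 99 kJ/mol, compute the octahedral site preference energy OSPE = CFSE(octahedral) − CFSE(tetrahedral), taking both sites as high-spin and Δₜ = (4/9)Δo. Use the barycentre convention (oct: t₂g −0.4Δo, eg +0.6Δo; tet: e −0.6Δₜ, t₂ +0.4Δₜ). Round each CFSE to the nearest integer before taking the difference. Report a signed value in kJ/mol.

Group 9 minus oxidation state +3 gives a d⁶ configuration for Co³⁺.
Octahedral high-spin t₂g⁴ eg²: CFSE = -0.4 × 99 = -40 kJ/mol.
Tetrahedral e³ t₂³ gives -0.6Δₜ = -0.6 × (4/9) × 99 = -26 kJ/mol.
Subtracting, OSPE = -40 − (-26) = -14 kJ/mol.

-14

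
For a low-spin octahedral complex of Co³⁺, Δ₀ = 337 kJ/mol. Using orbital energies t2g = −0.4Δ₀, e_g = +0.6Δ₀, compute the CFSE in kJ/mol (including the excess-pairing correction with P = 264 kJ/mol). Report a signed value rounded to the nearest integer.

Group 9 minus oxidation state +3 gives a d⁶ configuration for Co³⁺.
The d⁶ electrons fill as t2g^6 e_g^0.
CFSE(orbital) = 6×(-0.4Δ₀) + 0×(0.6Δ₀) = -2.4Δ₀; with Δ₀ = 337 kJ/mol that is -809 kJ/mol.
Pairing penalty: 3 pairs vs 1 in the high-spin reference → 2 extra × P = 528 kJ/mol.
Overall CFSE = -809 + 528 = -281 kJ/mol.

-281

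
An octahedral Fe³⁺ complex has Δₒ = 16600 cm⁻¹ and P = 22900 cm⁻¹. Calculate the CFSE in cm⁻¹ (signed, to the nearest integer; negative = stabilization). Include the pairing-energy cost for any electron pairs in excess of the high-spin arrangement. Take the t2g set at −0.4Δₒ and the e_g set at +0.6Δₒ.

0

Fe sits in group 8; removing 3 electrons leaves Fe³⁺ with 8 − 3 = 5 d electrons.
Since Δₒ = 16600 cm⁻¹ < P = 22900 cm⁻¹, the complex adopts the high-spin configuration.
Filling d⁵ accordingly: t2g^3 e_g^2.
Orbital CFSE = 0.0Δₒ = 0.0 × 16600 = 0 cm⁻¹.
High-spin has no excess pairs, so no pairing correction applies.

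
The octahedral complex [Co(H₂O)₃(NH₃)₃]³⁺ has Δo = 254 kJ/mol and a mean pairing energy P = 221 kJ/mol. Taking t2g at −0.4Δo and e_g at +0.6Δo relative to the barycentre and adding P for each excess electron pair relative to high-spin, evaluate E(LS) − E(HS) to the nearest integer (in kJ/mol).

Ligand charges: 3×(+0) from H₂O and 3×(+0) from NH₃ sum to +0; with overall charge +3, Co is +3.
Co sits in group 9; removing 3 electrons leaves Co³⁺ with 9 − 3 = 6 d electrons.
High-spin: t2g^4 e_g^2, CFSE = -0.4Δo = -102 kJ/mol.
Low-spin: t2g^6 e_g^0, orbital CFSE = -2.4Δo = -610 kJ/mol; plus 2 excess pairs × P = +442 kJ/mol; total -168 kJ/mol.
E(LS) − E(HS) = -168 − (-102) = -66 kJ/mol.

-66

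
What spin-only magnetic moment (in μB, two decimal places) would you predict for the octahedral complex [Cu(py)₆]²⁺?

py is neutral, so the +2 overall charge sits on Cu: oxidation state +2.
Cu²⁺: group 11, so d-count = 11 − 2 = 9.
Configuration: t₂g⁶ eg³ → 1 unpaired electron.
μ(spin-only) = √[1(1+2)] = √3 ≈ 1.73 μB.

1.73 μB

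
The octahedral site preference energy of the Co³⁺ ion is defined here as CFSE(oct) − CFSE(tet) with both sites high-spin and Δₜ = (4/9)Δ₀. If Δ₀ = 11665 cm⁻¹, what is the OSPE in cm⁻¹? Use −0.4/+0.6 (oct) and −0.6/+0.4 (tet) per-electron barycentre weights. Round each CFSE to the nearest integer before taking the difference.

-1555

Group 9 minus oxidation state +3 gives a d⁶ configuration for Co³⁺.
Octahedral high-spin t₂g⁴ eg²: CFSE = -0.4 × 11665 = -4666 cm⁻¹.
In a tetrahedral site the filling is e³ t₂³: CFSE(tet) = -0.6Δₜ = -0.6 × (4/9)(11665) = -3111 cm⁻¹.
OSPE = CFSE(oct) − CFSE(tet) = -4666 − (-3111) = -1555 cm⁻¹.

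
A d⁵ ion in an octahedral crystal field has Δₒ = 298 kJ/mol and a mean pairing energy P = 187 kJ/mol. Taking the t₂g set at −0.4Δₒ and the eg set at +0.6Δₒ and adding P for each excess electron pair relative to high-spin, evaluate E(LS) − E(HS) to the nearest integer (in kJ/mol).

High-spin: t₂g³ eg², CFSE = 0.0Δₒ = 0 kJ/mol.
Low-spin t₂g⁵ eg⁰ gives -2.0Δₒ = -596 kJ/mol, but forming 2 extra pairs costs 2P = 374 kJ/mol, so E(LS) = -596 + 374 = -222 kJ/mol.
The difference is -222 − (0) = -222 kJ/mol, so low-spin lies lower.

-222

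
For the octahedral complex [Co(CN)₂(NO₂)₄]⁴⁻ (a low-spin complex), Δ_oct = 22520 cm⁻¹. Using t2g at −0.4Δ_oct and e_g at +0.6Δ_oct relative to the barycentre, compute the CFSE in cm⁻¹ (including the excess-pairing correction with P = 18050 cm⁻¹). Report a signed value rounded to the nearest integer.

-22486

Ligand charges: 2×(-1) from CN⁻ and 4×(-1) from NO₂⁻ sum to -6; with overall charge -4, Co is +2.
Group 9 minus oxidation state +2 gives a d⁷ configuration for Co²⁺.
The d⁷ electrons fill as t2g^6 e_g^1.
Orbital CFSE = 6(-0.4) + 1(0.6) = -1.8Δ_oct = -1.8 × 22520 = -40536 cm⁻¹.
High-spin d⁷ would be t2g^5 e_g^2 with 2 pairs; low-spin has 3, so 1 excess pair costs +1P = +18050 cm⁻¹.
Overall CFSE = -40536 + 18050 = -22486 cm⁻¹.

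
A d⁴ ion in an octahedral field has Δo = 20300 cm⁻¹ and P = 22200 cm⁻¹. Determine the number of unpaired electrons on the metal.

4

Here Δo < P (20300 < 22200), so the high-spin state is favoured.
Configuration: t₂g³ eg¹.
Unpaired electrons: 4.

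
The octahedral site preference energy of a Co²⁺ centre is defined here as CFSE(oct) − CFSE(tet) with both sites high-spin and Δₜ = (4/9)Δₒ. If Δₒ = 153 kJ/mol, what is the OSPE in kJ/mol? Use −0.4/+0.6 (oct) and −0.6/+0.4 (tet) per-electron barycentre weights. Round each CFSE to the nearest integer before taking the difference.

-40

Co²⁺: group 9, so d-count = 9 − 2 = 7.
In an octahedral site d⁷ (HS) is t₂g⁵ eg², giving CFSE(oct) = -0.8Δₒ = -122 kJ/mol.
Tetrahedral: e⁴ t₂³, CFSE = 4(−0.6) + 3(+0.4) = -1.2Δₜ = -1.2 × (4/9) × 153 = -82 kJ/mol.
OSPE = -122 − (-82) = -40 kJ/mol.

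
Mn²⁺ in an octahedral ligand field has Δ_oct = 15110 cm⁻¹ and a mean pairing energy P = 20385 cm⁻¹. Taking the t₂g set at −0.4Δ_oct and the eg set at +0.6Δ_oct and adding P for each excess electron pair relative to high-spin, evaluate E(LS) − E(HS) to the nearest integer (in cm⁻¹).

Mn²⁺: group 7, so d-count = 7 − 2 = 5.
High-spin: t₂g³ eg², CFSE = 0.0Δ_oct = 0 cm⁻¹.
Low-spin t₂g⁵ eg⁰ gives -2.0Δ_oct = -30220 cm⁻¹, but forming 2 extra pairs costs 2P = 40770 cm⁻¹, so E(LS) = -30220 + 40770 = 10550 cm⁻¹.
The difference is 10550 − (0) = 10550 cm⁻¹, so high-spin lies lower.

10550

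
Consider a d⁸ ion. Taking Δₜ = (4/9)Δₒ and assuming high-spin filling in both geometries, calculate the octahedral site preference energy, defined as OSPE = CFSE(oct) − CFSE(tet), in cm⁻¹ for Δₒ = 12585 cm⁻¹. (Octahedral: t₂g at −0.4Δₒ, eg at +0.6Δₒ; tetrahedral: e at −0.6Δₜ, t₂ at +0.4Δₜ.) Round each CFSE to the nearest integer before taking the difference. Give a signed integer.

-10627

Octahedral high-spin t₂g⁶ eg²: CFSE = -1.2 × 12585 = -15102 cm⁻¹.
In a tetrahedral site the filling is e⁴ t₂⁴: CFSE(tet) = -0.8Δₜ = -0.8 × (4/9)(12585) = -4475 cm⁻¹.
OSPE = CFSE(oct) − CFSE(tet) = -15102 − (-4475) = -10627 cm⁻¹.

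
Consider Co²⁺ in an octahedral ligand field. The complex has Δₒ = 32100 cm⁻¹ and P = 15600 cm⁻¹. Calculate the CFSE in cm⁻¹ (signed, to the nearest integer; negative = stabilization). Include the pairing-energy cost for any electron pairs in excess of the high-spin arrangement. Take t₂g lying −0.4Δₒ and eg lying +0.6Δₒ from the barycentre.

Co is in group 9, so Co²⁺ is d⁷ (9 − 2 = 7).
With Δₒ > P the complex is low-spin.
Configuration: t₂g⁶ eg¹.
Orbital CFSE = -1.8Δₒ = -1.8 × 32100 = -57780 cm⁻¹.
Excess pairs vs high-spin: 3 − 2 = 1; pairing cost = +15600 cm⁻¹.
Net CFSE = -57780 + 15600 = -42180 cm⁻¹.

-42180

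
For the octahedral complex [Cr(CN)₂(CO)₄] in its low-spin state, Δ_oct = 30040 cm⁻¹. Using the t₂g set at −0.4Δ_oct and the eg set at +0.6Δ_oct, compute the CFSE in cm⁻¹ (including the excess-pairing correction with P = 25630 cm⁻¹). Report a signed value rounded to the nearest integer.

-22434

Ligand charges: 2×(-1) from CN⁻ and 4×(+0) from CO sum to -2; with overall charge +0, Cr is +2.
Group 6 minus oxidation state +2 gives a d⁴ configuration for Cr²⁺.
Configuration: t₂g⁴ eg⁰.
CFSE(orbital) = 4×(-0.4Δ_oct) + 0×(0.6Δ_oct) = -1.6Δ_oct; with Δ_oct = 30040 cm⁻¹ that is -48064 cm⁻¹.
Pairing penalty: 1 pair vs 0 in the high-spin reference → 1 extra × P = 25630 cm⁻¹.
Combining: -48064 + 25630 = -22434 cm⁻¹.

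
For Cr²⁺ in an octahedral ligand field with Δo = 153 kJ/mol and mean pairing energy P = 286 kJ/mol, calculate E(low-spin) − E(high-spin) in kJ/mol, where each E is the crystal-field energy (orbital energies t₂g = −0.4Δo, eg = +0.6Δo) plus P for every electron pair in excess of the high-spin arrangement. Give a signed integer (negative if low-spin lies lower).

Cr sits in group 6; removing 2 electrons leaves Cr²⁺ with 6 − 2 = 4 d electrons.
High-spin d⁴ fills as t₂g³ eg¹ with CFSE 3(−0.4) + 1(+0.6) = -0.6Δo = -92 kJ/mol.
For low-spin the configuration is t₂g⁴ eg⁰: orbital energy -1.6 × 153 = -245 kJ/mol, and 1 additional pair relative to high-spin adds 286 kJ/mol, giving 41 kJ/mol.
Thus E(LS) − E(HS) = 133 kJ/mol.

133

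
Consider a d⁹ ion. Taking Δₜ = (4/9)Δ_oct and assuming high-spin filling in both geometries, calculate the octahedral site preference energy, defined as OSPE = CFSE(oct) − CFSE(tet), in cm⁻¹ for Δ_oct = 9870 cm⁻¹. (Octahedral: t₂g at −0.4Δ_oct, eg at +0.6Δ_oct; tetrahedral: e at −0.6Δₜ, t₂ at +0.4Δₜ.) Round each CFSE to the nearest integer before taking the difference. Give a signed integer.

Octahedral high-spin t₂g⁶ eg³: CFSE = -0.6 × 9870 = -5922 cm⁻¹.
Tetrahedral e⁴ t₂⁵ gives -0.4Δₜ = -0.4 × (4/9) × 9870 = -1755 cm⁻¹.
OSPE = -5922 − (-1755) = -4167 cm⁻¹.

-4167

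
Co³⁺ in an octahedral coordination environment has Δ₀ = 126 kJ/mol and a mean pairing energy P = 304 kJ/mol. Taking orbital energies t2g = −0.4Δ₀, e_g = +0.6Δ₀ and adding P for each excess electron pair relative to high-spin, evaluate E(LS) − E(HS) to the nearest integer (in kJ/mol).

Group 9 minus oxidation state +3 gives a d⁶ configuration for Co³⁺.
High-spin: t2g^4 e_g^2, CFSE = -0.4Δ₀ = -50 kJ/mol.
For low-spin the configuration is t2g^6 e_g^0: orbital energy -2.4 × 126 = -302 kJ/mol, and 2 additional pairs relative to high-spin add 608 kJ/mol, giving 306 kJ/mol.
E(LS) − E(HS) = 306 − (-50) = 356 kJ/mol.

356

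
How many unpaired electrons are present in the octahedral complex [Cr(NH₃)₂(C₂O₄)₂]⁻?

3

Ligand charges: 2×(+0) from NH₃ and 2×(-2) from C₂O₄²⁻ sum to -4; with overall charge -1, Cr is +3.
Cr sits in group 6; removing 3 electrons leaves Cr³⁺ with 6 − 3 = 3 d electrons.
Configuration: t2g^3 e_g^0, giving 3 unpaired electrons.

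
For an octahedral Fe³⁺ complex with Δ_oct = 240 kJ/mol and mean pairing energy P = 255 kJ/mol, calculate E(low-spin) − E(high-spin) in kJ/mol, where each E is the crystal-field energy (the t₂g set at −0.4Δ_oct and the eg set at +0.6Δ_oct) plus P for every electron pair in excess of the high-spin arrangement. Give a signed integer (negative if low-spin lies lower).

30

Fe sits in group 8; removing 3 electrons leaves Fe³⁺ with 8 − 3 = 5 d electrons.
In the high-spin limit (t₂g³ eg²) the orbital term is 0.0Δ_oct = 0 kJ/mol, with no excess pairing.
Low-spin: t₂g⁵ eg⁰, orbital CFSE = -2.0Δ_oct = -480 kJ/mol; plus 2 excess pairs × P = +510 kJ/mol; total 30 kJ/mol.
Thus E(LS) − E(HS) = 30 kJ/mol.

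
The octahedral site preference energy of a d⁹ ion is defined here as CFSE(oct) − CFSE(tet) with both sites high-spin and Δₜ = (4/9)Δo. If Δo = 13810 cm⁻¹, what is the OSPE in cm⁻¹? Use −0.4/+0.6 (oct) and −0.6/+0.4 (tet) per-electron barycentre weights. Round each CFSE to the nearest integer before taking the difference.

-5831

In an octahedral site d⁹ (HS) is t2g^6 e_g^3, giving CFSE(oct) = -0.6Δo = -8286 cm⁻¹.
Tetrahedral: e^4 t2^5, CFSE = 4(−0.6) + 5(+0.4) = -0.4Δₜ = -0.4 × (4/9) × 13810 = -2455 cm⁻¹.
Subtracting, OSPE = -8286 − (-2455) = -5831 cm⁻¹.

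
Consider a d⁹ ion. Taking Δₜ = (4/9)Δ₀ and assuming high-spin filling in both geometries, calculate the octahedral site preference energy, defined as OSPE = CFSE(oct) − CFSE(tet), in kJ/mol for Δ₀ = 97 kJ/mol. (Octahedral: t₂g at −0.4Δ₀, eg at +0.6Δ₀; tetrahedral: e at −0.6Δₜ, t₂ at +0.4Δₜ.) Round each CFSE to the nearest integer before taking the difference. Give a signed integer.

-41

In an octahedral site d⁹ (HS) is t2g^6 e_g^3, giving CFSE(oct) = -0.6Δ₀ = -58 kJ/mol.
In a tetrahedral site the filling is e^4 t2^5: CFSE(tet) = -0.4Δₜ = -0.4 × (4/9)(97) = -17 kJ/mol.
Subtracting, OSPE = -58 − (-17) = -41 kJ/mol.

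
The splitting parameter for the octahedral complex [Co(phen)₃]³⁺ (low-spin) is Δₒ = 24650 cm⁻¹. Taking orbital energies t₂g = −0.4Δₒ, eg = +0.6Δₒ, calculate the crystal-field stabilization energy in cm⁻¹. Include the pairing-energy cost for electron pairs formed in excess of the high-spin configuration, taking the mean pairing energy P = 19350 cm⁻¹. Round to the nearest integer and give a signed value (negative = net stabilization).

-20460

phen is neutral, so the +3 overall charge sits on Co: oxidation state +3.
Co³⁺: group 9, so d-count = 9 − 3 = 6.
Configuration: t₂g⁶ eg⁰.
CFSE(orbital) = 6×(-0.4Δₒ) + 0×(0.6Δₒ) = -2.4Δₒ; with Δₒ = 24650 cm⁻¹ that is -59160 cm⁻¹.
Relative to high-spin t₂g⁴ eg² (1 paired), the low-spin configuration has 2 additional pairs, contributing +2 × 19350 = +38700 cm⁻¹.
Net CFSE = -59160 + 38700 = -20460 cm⁻¹.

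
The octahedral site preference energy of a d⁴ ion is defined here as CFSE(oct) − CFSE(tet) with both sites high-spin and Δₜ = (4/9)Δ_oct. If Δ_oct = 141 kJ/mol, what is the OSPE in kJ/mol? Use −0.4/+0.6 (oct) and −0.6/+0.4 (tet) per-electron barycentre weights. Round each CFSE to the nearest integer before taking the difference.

Octahedral high-spin t2g^3 e_g^1: CFSE = -0.6 × 141 = -85 kJ/mol.
Tetrahedral: e^2 t2^2, CFSE = 2(−0.6) + 2(+0.4) = -0.4Δₜ = -0.4 × (4/9) × 141 = -25 kJ/mol.
OSPE = -85 − (-25) = -60 kJ/mol.

-60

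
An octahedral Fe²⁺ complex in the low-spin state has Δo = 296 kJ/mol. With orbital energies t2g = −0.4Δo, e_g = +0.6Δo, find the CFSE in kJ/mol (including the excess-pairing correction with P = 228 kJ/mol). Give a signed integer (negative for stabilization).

Fe sits in group 8; removing 2 electrons leaves Fe²⁺ with 8 − 2 = 6 d electrons.
The d⁶ electrons fill as t2g^6 e_g^0.
Orbital CFSE = 6(-0.4) + 0(0.6) = -2.4Δo = -2.4 × 296 = -710 kJ/mol.
Relative to high-spin t2g^4 e_g^2 (1 paired), the low-spin configuration has 2 additional pairs, contributing +2 × 228 = +456 kJ/mol.
Overall CFSE = -710 + 456 = -254 kJ/mol.

-254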